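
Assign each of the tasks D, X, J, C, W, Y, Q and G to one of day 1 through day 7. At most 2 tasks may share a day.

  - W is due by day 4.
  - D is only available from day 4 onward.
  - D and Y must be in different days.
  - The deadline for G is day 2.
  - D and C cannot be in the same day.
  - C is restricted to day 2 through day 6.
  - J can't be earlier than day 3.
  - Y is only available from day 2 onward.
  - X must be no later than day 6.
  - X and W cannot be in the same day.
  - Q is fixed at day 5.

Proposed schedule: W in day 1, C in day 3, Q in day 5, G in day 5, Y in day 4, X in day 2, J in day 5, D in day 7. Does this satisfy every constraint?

Invalid. The deadline for G is day 2.

D and C cannot be in the same day — holds.
Q is fixed at day 5 — holds.
D is only available from day 4 onward — holds.
Y is only available from day 2 onward — holds.
At most 2 tasks may share a day — violated.
J can't be earlier than day 3 — holds.
C is restricted to day 2 through day 6 — holds.
D and Y must be in different days — holds.
W is due by day 4 — holds.
X must be no later than day 6 — holds.
The deadline for G is day 2 — violated.
X and W cannot be in the same day — holds.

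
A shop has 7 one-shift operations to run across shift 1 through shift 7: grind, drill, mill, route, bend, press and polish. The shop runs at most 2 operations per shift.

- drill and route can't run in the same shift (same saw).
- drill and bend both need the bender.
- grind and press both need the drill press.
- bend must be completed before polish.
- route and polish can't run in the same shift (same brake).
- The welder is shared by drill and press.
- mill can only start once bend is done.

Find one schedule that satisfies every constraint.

mill in shift 2, press in shift 4, drill in shift 3, polish in shift 2, bend in shift 1, grind in shift 1, route in shift 4

Checking: bend(shift 1) before mill(shift 2); bend(shift 1) before polish(shift 2); grind(shift 1) != press(shift 4); drill(shift 3) != press(shift 4); route(shift 4) != polish(shift 2); drill(shift 3) != bend(shift 1); drill(shift 3) != route(shift 4); max 2 per shift (cap 2).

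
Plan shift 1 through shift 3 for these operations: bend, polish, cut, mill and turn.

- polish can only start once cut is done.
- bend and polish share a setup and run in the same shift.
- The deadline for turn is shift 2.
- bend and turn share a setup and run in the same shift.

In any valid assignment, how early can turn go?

shift 2

Turn must be in the same shift as polish, which can't be before shift 2, so turn is at least shift 2; turn's own window allows nothing later than shift 2.
turn at shift 2 is achievable: bend in shift 2, mill in shift 1, cut in shift 1, polish in shift 2, turn in shift 2.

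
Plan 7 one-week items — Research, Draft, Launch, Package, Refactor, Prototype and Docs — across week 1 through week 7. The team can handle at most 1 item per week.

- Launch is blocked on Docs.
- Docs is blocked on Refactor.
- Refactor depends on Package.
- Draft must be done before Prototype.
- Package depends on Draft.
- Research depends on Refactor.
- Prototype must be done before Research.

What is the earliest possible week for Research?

week 5

Precedence pushes Research to at least week 4.
Research at week 5 is achievable: Launch in week 7, Prototype in week 4, Refactor in week 3, Research in week 5, Docs in week 6, Draft in week 1, Package in week 2.
Nothing earlier works — the capacity limit rule out every week before week 5.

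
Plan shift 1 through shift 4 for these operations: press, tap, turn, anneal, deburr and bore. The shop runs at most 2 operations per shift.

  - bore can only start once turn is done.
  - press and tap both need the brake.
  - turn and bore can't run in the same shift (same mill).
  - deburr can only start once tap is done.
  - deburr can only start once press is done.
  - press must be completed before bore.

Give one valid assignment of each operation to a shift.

press=shift 1; anneal=shift 3; bore=shift 2; deburr=shift 3; tap=shift 2; turn=shift 1

Checking: press(shift 1) before deburr(shift 3); tap(shift 2) before deburr(shift 3); press(shift 1) before bore(shift 2); turn(shift 1) before bore(shift 2); turn(shift 1) != bore(shift 2); press(shift 1) != tap(shift 2); max 2 per shift (cap 2).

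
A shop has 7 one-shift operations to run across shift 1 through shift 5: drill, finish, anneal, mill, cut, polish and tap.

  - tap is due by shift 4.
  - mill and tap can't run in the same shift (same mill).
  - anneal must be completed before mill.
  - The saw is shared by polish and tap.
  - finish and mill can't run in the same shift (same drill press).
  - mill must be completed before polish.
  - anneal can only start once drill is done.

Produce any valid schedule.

finish in shift 1; polish in shift 4; mill in shift 3; drill in shift 1; anneal in shift 2; cut in shift 1; tap in shift 1

Checking: mill(shift 3) before polish(shift 4); drill(shift 1) before anneal(shift 2); anneal(shift 2) before mill(shift 3); polish(shift 4) != tap(shift 1); finish(shift 1) != mill(shift 3); mill(shift 3) != tap(shift 1); tap=shift 1 in [shift 1,shift 4].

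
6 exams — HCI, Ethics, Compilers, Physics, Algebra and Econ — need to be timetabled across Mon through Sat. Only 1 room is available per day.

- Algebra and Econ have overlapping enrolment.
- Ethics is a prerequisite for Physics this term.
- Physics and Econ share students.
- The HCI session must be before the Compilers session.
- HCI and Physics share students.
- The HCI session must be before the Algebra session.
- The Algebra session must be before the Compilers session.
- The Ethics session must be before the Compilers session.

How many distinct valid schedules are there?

54

Splitting on HCI: it can be Mon (25), Tue (17), Wed (9), Thu (3). Listing each branch's schedules as (Ethics, Compilers, Physics, Algebra, Econ):
HCI=Mon: (Tue,Thu,Fri,Wed,Sat) (Tue,Thu,Sat,Wed,Fri) (Tue,Fri,Wed,Thu,Sat) (Tue,Fri,Thu,Wed,Sat) (Tue,Fri,Sat,Wed,Thu) (Tue,Fri,Sat,Thu,Wed) (Tue,Sat,Wed,Thu,Fri) (Tue,Sat,Wed,Fri,Thu) (Tue,Sat,Thu,Wed,Fri) (Tue,Sat,Thu,Fri,Wed) (Tue,Sat,Fri,Wed,Thu) (Tue,Sat,Fri,Thu,Wed) (Wed,Thu,Fri,Tue,Sat) (Wed,Thu,Sat,Tue,Fri) (Wed,Fri,Thu,Tue,Sat) (Wed,Fri,Sat,Tue,Thu) (Wed,Fri,Sat,Thu,Tue) (Wed,Sat,Thu,Tue,Fri) (Wed,Sat,Thu,Fri,Tue) (Wed,Sat,Fri,Tue,Thu) (Wed,Sat,Fri,Thu,Tue) (Thu,Fri,Sat,Tue,Wed) (Thu,Fri,Sat,Wed,Tue) (Thu,Sat,Fri,Tue,Wed) (Thu,Sat,Fri,Wed,Tue) — 25.
HCI=Tue: (Mon,Thu,Fri,Wed,Sat) (Mon,Thu,Sat,Wed,Fri) (Mon,Fri,Wed,Thu,Sat) (Mon,Fri,Thu,Wed,Sat) (Mon,Fri,Sat,Wed,Thu) (Mon,Fri,Sat,Thu,Wed) (Mon,Sat,Wed,Thu,Fri) (Mon,Sat,Wed,Fri,Thu) (Mon,Sat,Thu,Wed,Fri) (Mon,Sat,Thu,Fri,Wed) (Mon,Sat,Fri,Wed,Thu) (Mon,Sat,Fri,Thu,Wed) (Wed,Fri,Sat,Thu,Mon) (Wed,Sat,Thu,Fri,Mon) (Wed,Sat,Fri,Thu,Mon) (Thu,Fri,Sat,Wed,Mon) (Thu,Sat,Fri,Wed,Mon) — 17.
HCI=Wed: (Mon,Fri,Tue,Thu,Sat) (Mon,Fri,Sat,Thu,Tue) (Mon,Sat,Tue,Thu,Fri) (Mon,Sat,Tue,Fri,Thu) (Mon,Sat,Thu,Fri,Tue) (Mon,Sat,Fri,Thu,Tue) (Tue,Fri,Sat,Thu,Mon) (Tue,Sat,Thu,Fri,Mon) (Tue,Sat,Fri,Thu,Mon) — 9.
HCI=Thu: (Mon,Sat,Tue,Fri,Wed) (Mon,Sat,Wed,Fri,Tue) (Tue,Sat,Wed,Fri,Mon) — 3.
Summing: 25 + 17 + 9 + 3 = 54.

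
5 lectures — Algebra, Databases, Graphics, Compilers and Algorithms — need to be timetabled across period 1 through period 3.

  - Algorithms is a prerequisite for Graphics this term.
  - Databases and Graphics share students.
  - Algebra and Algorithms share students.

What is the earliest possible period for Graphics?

period 2

Precedence pushes Graphics to at least period 2.
Graphics at period 2 is achievable: Algorithms=period 1, Compilers=period 1, Databases=period 1, Graphics=period 2, Algebra=period 2.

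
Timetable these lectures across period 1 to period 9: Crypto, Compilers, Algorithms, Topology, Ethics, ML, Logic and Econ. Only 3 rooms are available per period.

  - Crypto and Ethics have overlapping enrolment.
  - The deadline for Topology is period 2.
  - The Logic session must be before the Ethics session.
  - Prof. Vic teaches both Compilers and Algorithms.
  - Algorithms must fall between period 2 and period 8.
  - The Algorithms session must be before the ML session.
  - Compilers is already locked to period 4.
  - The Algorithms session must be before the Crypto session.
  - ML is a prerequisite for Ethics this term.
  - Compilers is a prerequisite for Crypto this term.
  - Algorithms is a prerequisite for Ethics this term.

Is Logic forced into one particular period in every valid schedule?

Logic can be period 1 (e.g. ML -> period 3; Ethics -> period 4; Topology -> period 1; Compilers -> period 4; Logic -> period 1; Econ -> period 1; Algorithms -> period 2; Crypto -> period 5) or period 2 (e.g. Crypto in period 5, ML in period 3, Logic in period 2, Algorithms in period 2, Ethics in period 4, Econ in period 1, Compilers in period 4, Topology in period 1).

No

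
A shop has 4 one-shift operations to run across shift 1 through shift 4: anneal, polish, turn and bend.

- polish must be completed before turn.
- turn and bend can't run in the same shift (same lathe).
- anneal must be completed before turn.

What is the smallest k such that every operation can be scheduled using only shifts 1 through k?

The precedence chain requires at least 2 distinct shifts.
2 works (last occupied shift: shift 2): for example turn in shift 2, anneal in shift 1, bend in shift 1, polish in shift 1.

2 shifts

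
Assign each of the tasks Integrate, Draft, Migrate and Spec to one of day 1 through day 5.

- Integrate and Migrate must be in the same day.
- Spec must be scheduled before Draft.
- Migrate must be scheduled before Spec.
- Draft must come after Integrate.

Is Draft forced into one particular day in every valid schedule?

Draft can be day 3 (e.g. Spec -> day 2; Integrate -> day 1; Migrate -> day 1; Draft -> day 3) or day 4 (e.g. Spec -> day 2, Migrate -> day 1, Draft -> day 4, Integrate -> day 1).

No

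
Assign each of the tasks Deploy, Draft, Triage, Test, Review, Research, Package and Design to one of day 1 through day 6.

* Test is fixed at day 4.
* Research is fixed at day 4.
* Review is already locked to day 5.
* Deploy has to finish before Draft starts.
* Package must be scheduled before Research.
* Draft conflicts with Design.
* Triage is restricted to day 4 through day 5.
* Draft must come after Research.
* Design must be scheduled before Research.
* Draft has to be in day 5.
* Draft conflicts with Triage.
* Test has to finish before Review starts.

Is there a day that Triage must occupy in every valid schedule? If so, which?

Triage's window is day 4–day 5.
Draft is fixed at day 5, and Triage can't share a day with Draft.
So Triage must be day 4.

day 4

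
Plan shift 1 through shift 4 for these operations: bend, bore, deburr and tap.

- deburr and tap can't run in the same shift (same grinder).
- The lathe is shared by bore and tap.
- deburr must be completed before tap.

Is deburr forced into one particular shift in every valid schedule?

deburr can be shift 1 (e.g. deburr -> shift 1; tap -> shift 2; bore -> shift 1; bend -> shift 1) or shift 2 (e.g. tap -> shift 3, deburr -> shift 2, bore -> shift 1, bend -> shift 1).

No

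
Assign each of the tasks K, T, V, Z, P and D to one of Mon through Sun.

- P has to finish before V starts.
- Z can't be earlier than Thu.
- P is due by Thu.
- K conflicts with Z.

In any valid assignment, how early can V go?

Tue

Precedence pushes V to at least Tue.
V at Tue is achievable: Z -> Thu, P -> Mon, K -> Mon, T -> Mon, V -> Tue, D -> Mon.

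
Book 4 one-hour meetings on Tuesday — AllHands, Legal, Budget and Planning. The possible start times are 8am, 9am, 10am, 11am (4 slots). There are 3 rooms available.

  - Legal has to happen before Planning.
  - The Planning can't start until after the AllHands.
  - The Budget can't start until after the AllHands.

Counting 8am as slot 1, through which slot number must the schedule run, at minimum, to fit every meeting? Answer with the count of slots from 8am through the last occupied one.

2 slots

The precedence chain requires at least 2 distinct slots.
With at most 3 per slot and 4 meetings, at least 2 slots are needed.
2 works (last occupied slot: 9am): for example Planning -> 9am; Budget -> 9am; Legal -> 8am; AllHands -> 8am.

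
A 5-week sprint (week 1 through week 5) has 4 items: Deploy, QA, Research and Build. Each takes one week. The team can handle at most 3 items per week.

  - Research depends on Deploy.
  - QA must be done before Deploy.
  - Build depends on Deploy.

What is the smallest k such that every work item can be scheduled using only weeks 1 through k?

The precedence chain requires at least 3 distinct weeks.
With at most 3 per week and 4 work items, at least 2 weeks are needed.
3 works (last occupied week: week 3): for example Build in week 3, Deploy in week 2, QA in week 1, Research in week 3.

3 weeks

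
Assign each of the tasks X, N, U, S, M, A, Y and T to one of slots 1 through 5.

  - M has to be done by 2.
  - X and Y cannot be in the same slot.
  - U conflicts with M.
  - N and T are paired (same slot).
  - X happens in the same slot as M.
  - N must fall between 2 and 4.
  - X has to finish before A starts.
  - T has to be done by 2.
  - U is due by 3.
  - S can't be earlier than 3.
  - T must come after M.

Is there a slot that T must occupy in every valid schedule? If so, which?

Precedence pushes T to at least 2; T's own window allows nothing later than 2.
So T is pinned to 2.

2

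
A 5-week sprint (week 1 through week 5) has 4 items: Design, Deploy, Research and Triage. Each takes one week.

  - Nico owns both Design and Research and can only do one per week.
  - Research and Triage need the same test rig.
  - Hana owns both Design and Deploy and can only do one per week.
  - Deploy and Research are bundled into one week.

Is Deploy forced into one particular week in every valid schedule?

Deploy can be week 1 (e.g. Research=week 1; Triage=week 2; Deploy=week 1; Design=week 2) or week 2 (e.g. Deploy=week 2, Triage=week 1, Design=week 1, Research=week 2).

No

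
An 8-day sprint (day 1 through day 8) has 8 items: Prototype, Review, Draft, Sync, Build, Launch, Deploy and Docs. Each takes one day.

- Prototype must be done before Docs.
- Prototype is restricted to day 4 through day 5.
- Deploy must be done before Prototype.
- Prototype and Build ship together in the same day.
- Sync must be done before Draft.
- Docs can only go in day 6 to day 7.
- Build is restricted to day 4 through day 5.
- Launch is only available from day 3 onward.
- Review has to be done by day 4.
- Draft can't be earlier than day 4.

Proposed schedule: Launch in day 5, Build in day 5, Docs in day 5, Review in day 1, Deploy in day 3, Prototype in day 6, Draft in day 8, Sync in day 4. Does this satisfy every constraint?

Review has to be done by day 4 — holds.
Draft can't be earlier than day 4 — holds.
Launch is only available from day 3 onward — holds.
Deploy must be done before Prototype — holds.
Build is restricted to day 4 through day 5 — holds.
Prototype and Build ship together in the same day — violated.
Sync must be done before Draft — holds.
Docs can only go in day 6 to day 7 — violated.
Prototype is restricted to day 4 through day 5 — violated.
Prototype must be done before Docs — violated.

No. Prototype must be done before Docs is not satisfied.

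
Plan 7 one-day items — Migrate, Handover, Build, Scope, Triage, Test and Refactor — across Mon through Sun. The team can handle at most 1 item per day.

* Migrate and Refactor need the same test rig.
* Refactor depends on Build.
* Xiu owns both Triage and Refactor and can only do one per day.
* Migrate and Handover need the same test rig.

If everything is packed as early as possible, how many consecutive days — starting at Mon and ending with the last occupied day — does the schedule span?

The precedence chain requires at least 2 distinct days.
With at most 1 per day and 7 tasks, at least 7 days are needed.
7 works (last occupied day: Sun): for example Refactor in Tue, Handover in Thu, Scope in Fri, Triage in Sat, Test in Sun, Build in Mon, Migrate in Wed.

7 days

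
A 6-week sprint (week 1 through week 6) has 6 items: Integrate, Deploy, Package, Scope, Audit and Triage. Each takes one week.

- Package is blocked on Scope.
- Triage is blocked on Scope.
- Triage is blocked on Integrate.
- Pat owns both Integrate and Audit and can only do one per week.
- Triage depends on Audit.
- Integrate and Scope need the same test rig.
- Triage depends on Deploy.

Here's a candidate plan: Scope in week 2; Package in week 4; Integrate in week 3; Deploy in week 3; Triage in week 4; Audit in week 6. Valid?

No — it violates: Triage depends on Audit

Package is blocked on Scope — holds.
Triage is blocked on Scope — holds.
Integrate and Scope need the same test rig — holds.
Triage depends on Deploy — holds.
Triage depends on Audit — violated.
Triage is blocked on Integrate — holds.
Pat owns both Integrate and Audit and can only do one per week — holds.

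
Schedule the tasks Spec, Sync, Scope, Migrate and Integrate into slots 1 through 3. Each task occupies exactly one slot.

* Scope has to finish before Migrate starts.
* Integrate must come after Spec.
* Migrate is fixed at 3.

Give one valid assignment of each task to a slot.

Migrate=3, Spec=1, Scope=1, Integrate=2, Sync=1

Checking: Spec(1) before Integrate(2); Scope(1) before Migrate(3); Migrate=3 in [3,3].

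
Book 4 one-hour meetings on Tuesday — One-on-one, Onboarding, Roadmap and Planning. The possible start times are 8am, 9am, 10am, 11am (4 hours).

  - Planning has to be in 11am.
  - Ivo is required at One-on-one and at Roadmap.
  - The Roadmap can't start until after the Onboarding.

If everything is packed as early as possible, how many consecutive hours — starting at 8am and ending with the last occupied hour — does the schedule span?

The precedence chain requires at least 2 distinct hours.
Planning can't be placed before 11am — that is hour 4 counting from 8am — so the schedule must run through at least 4 hours.
4 works (last occupied hour: 11am): for example Onboarding in 8am; Planning in 11am; Roadmap in 9am; One-on-one in 8am.

4 hours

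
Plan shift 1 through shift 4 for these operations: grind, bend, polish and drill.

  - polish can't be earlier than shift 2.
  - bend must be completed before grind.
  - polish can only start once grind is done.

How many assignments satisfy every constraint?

16

Splitting on grind: it can be shift 2 (8), shift 3 (8). Listing each branch's schedules as (bend, polish, drill) by shift number:
grind=shift 2: (1,3,1) (1,3,2) (1,3,3) (1,3,4) (1,4,1) (1,4,2) (1,4,3) (1,4,4) — 8.
grind=shift 3: (1,4,1) (1,4,2) (1,4,3) (1,4,4) (2,4,1) (2,4,2) (2,4,3) (2,4,4) — 8.
Summing: 8 + 8 = 16.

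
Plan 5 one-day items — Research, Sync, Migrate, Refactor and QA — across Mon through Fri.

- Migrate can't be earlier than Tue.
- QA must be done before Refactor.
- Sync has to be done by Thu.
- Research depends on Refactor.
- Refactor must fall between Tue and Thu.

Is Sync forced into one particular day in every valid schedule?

No

Sync can be Mon (e.g. QA -> Mon, Refactor -> Tue, Research -> Wed, Migrate -> Tue, Sync -> Mon) or Tue (e.g. Refactor in Tue, QA in Mon, Research in Wed, Migrate in Tue, Sync in Tue).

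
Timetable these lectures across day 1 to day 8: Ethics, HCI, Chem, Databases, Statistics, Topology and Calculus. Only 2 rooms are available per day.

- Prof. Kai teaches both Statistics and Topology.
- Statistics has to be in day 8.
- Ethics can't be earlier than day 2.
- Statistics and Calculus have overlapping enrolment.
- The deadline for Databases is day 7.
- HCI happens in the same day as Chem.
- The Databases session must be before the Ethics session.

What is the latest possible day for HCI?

HCI at day 7 is achievable: Calculus=day 2, Chem=day 7, Databases=day 1, Topology=day 1, HCI=day 7, Ethics=day 2, Statistics=day 8.
Nothing later works — the conflict and capacity constraints rule out every day after day 7.

day 7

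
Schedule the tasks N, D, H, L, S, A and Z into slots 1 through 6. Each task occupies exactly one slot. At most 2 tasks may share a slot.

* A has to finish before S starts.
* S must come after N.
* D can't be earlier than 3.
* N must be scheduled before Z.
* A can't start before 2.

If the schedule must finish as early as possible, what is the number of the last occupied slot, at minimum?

4

The precedence chain requires at least 2 distinct slots.
With at most 2 per slot and 7 tasks, at least 4 slots are needed.
D can't be placed before 3, so the schedule must run through at least slot 3.
4 works (last occupied slot: 4): for example S -> 3, L -> 4, N -> 1, D -> 3, Z -> 2, H -> 1, A -> 2.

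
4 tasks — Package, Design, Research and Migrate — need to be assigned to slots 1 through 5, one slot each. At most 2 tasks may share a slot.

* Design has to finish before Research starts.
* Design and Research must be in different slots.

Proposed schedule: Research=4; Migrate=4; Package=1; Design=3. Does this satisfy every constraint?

Valid

Design has to finish before Research starts — holds.
At most 2 tasks may share a slot — holds.
Design and Research must be in different slots — holds.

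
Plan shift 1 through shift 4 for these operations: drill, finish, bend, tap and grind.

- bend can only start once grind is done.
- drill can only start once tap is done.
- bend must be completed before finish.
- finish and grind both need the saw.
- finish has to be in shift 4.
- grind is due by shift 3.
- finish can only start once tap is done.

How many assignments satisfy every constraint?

Splitting on drill: it can be shift 2 (3), shift 3 (6), shift 4 (9). Listing each branch's schedules as (finish, bend, tap, grind) by shift number:
drill=shift 2: (4,2,1,1) (4,3,1,1) (4,3,1,2) — 3.
drill=shift 3: (4,2,1,1) (4,2,2,1) (4,3,1,1) (4,3,1,2) (4,3,2,1) (4,3,2,2) — 6.
drill=shift 4: (4,2,1,1) (4,2,2,1) (4,2,3,1) (4,3,1,1) (4,3,1,2) (4,3,2,1) (4,3,2,2) (4,3,3,1) (4,3,3,2) — 9.
Summing: 3 + 6 + 9 = 18.

18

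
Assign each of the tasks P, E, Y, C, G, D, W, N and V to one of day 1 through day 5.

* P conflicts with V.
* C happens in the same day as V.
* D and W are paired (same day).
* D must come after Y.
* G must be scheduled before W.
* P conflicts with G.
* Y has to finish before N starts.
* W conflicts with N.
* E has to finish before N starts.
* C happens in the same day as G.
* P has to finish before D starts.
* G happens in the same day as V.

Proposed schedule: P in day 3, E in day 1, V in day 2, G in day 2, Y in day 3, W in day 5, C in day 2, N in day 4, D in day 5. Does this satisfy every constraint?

Yes

D and W are paired (same day) — holds.
P has to finish before D starts — holds.
C happens in the same day as G — holds.
G happens in the same day as V — holds.
P conflicts with G — holds.
P conflicts with V — holds.
Y has to finish before N starts — holds.
G must be scheduled before W — holds.
C happens in the same day as V — holds.
D must come after Y — holds.
W conflicts with N — holds.
E has to finish before N starts — holds.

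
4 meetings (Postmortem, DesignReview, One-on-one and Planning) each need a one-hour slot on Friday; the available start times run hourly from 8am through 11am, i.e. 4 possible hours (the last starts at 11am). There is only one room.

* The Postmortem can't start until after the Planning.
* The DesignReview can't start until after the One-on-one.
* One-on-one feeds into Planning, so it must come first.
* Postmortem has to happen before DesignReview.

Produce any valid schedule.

Planning -> 9am, DesignReview -> 11am, One-on-one -> 8am, Postmortem -> 10am

Checking: One-on-one(8am) before DesignReview(11am); Postmortem(10am) before DesignReview(11am); Planning(9am) before Postmortem(10am); One-on-one(8am) before Planning(9am); max 1 per hour (cap 1).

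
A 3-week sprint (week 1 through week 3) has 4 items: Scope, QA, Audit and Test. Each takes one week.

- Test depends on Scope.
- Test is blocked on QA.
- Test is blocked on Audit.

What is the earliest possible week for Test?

week 2

Precedence pushes Test to at least week 2.
Test at week 2 is achievable: Audit in week 1, Test in week 2, Scope in week 1, QA in week 1.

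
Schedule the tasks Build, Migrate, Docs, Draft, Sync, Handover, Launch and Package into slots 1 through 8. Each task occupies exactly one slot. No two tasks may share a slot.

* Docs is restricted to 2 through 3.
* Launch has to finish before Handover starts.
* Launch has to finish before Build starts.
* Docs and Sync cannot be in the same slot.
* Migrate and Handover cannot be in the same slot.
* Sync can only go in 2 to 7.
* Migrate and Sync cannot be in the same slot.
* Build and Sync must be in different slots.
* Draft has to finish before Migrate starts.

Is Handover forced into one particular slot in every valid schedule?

Handover can be 2 (e.g. Package -> 8, Handover -> 2, Migrate -> 7, Launch -> 1, Build -> 5, Draft -> 6, Sync -> 4, Docs -> 3) or 3 (e.g. Sync -> 4; Handover -> 3; Build -> 5; Launch -> 1; Package -> 8; Docs -> 2; Draft -> 6; Migrate -> 7).

No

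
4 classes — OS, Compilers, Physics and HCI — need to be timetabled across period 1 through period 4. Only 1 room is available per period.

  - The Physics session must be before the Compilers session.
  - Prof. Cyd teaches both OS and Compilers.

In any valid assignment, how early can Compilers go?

Precedence pushes Compilers to at least period 2.
Compilers at period 2 is achievable: HCI=period 4; OS=period 3; Compilers=period 2; Physics=period 1.

period 2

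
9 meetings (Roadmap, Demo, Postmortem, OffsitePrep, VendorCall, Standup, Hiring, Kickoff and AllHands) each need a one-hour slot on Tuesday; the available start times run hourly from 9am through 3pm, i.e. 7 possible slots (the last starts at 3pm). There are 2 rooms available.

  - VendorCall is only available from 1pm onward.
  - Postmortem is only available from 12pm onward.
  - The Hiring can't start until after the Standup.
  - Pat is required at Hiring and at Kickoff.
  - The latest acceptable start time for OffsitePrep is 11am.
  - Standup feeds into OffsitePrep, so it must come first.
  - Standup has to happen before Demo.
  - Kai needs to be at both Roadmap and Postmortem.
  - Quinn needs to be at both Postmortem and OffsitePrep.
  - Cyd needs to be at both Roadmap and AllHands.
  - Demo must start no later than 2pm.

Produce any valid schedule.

AllHands=11am; VendorCall=1pm; Postmortem=12pm; Hiring=11am; OffsitePrep=10am; Kickoff=12pm; Demo=10am; Roadmap=9am; Standup=9am

Checking: Standup(9am) before OffsitePrep(10am); Standup(9am) before Demo(10am); Standup(9am) before Hiring(11am); Hiring(11am) != Kickoff(12pm); Roadmap(9am) != AllHands(11am); Roadmap(9am) != Postmortem(12pm); Postmortem(12pm) != OffsitePrep(10am); VendorCall=1pm in [1pm,3pm]; Demo=10am in [9am,2pm]; Postmortem=12pm in [12pm,3pm]; OffsitePrep=10am in [9am,11am]; max 2 per slot (cap 2).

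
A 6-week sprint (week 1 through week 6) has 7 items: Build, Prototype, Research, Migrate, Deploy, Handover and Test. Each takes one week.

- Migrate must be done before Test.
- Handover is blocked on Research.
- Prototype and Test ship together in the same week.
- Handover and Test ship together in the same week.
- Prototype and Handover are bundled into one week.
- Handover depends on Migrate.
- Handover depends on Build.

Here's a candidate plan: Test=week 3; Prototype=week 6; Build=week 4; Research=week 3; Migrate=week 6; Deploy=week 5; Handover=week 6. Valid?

Invalid. Migrate must be done before Test.

Migrate must be done before Test — violated.
Handover depends on Build — holds.
Handover depends on Migrate — violated.
Prototype and Handover are bundled into one week — holds.
Prototype and Test ship together in the same week — violated.
Handover is blocked on Research — holds.
Handover and Test ship together in the same week — violated.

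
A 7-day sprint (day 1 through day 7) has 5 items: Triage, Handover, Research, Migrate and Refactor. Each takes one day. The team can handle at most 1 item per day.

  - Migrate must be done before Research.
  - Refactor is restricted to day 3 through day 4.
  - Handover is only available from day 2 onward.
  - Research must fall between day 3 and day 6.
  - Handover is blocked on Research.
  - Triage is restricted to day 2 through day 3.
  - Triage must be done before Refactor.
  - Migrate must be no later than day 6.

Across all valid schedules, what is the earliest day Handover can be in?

day 5

Handover is available from day 2; precedence pushes Handover to at least day 4.
Handover at day 5 is achievable: Refactor -> day 3; Research -> day 4; Migrate -> day 1; Handover -> day 5; Triage -> day 2.
Nothing earlier works — the capacity limit rule out every day before day 5.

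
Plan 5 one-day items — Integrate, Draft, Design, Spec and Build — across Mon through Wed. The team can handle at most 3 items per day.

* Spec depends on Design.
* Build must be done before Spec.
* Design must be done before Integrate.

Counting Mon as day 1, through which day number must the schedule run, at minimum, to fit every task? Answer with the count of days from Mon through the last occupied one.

The precedence chain requires at least 2 distinct days.
With at most 3 per day and 5 tasks, at least 2 days are needed.
2 works (last occupied day: Tue): for example Integrate -> Tue, Design -> Mon, Draft -> Mon, Spec -> Tue, Build -> Mon.

2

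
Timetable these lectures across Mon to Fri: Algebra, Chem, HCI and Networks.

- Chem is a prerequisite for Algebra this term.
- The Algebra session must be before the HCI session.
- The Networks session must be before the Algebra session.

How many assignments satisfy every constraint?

Splitting on Algebra: it can be Tue (3), Wed (8), Thu (9). Listing each branch's schedules as (Chem, HCI, Networks):
Algebra=Tue: (Mon,Wed,Mon) (Mon,Thu,Mon) (Mon,Fri,Mon) — 3.
Algebra=Wed: (Mon,Thu,Mon) (Mon,Thu,Tue) (Mon,Fri,Mon) (Mon,Fri,Tue) (Tue,Thu,Mon) (Tue,Thu,Tue) (Tue,Fri,Mon) (Tue,Fri,Tue) — 8.
Algebra=Thu: (Mon,Fri,Mon) (Mon,Fri,Tue) (Mon,Fri,Wed) (Tue,Fri,Mon) (Tue,Fri,Tue) (Tue,Fri,Wed) (Wed,Fri,Mon) (Wed,Fri,Tue) (Wed,Fri,Wed) — 9.
Summing: 3 + 8 + 9 = 20.

20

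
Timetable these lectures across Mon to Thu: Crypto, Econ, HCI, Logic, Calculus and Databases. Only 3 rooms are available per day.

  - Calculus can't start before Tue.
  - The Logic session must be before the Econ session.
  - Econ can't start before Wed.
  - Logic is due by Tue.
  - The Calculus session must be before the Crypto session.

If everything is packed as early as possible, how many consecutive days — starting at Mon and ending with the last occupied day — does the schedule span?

The precedence chain requires at least 2 distinct days.
With at most 3 per day and 6 lectures, at least 2 days are needed.
Econ can't be placed before Wed — that is day 3 counting from Mon — so the schedule must run through at least 3 days.
3 works (last occupied day: Wed): for example Calculus=Tue; Crypto=Wed; Logic=Mon; Databases=Mon; HCI=Mon; Econ=Wed.

3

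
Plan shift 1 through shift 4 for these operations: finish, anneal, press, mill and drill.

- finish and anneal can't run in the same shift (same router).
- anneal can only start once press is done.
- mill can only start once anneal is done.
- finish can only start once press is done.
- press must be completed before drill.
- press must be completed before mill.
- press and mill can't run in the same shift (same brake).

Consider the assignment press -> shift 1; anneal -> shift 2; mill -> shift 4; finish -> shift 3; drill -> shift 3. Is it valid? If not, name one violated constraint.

Valid

finish can only start once press is done — holds.
press must be completed before mill — holds.
finish and anneal can't run in the same shift (same router) — holds.
press must be completed before drill — holds.
press and mill can't run in the same shift (same brake) — holds.
mill can only start once anneal is done — holds.
anneal can only start once press is done — holds.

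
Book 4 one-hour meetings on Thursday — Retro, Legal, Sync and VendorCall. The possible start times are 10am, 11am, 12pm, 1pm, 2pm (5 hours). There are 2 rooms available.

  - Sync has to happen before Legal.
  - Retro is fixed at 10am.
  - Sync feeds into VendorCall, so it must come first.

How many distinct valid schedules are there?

Splitting on Legal: it can be 11am (4), 12pm (7), 1pm (9), 2pm (10). Listing each branch's schedules as (Retro, Sync, VendorCall):
Legal=11am: (10am,10am,11am) (10am,10am,12pm) (10am,10am,1pm) (10am,10am,2pm) — 4.
Legal=12pm: (10am,10am,11am) (10am,10am,12pm) (10am,10am,1pm) (10am,10am,2pm) (10am,11am,12pm) (10am,11am,1pm) (10am,11am,2pm) — 7.
Legal=1pm: (10am,10am,11am) (10am,10am,12pm) (10am,10am,1pm) (10am,10am,2pm) (10am,11am,12pm) (10am,11am,1pm) (10am,11am,2pm) (10am,12pm,1pm) (10am,12pm,2pm) — 9.
Legal=2pm: (10am,10am,11am) (10am,10am,12pm) (10am,10am,1pm) (10am,10am,2pm) (10am,11am,12pm) (10am,11am,1pm) (10am,11am,2pm) (10am,12pm,1pm) (10am,12pm,2pm) (10am,1pm,2pm) — 10.
Summing: 4 + 7 + 9 + 10 = 30.

30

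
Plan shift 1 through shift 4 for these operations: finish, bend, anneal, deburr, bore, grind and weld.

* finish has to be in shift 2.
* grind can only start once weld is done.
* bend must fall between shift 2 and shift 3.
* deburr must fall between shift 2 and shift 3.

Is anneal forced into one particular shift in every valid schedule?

anneal can be shift 1 (e.g. deburr -> shift 2; weld -> shift 1; anneal -> shift 1; bend -> shift 2; grind -> shift 2; finish -> shift 2; bore -> shift 1) or shift 2 (e.g. bend -> shift 2, bore -> shift 1, grind -> shift 2, finish -> shift 2, weld -> shift 1, deburr -> shift 2, anneal -> shift 2).

No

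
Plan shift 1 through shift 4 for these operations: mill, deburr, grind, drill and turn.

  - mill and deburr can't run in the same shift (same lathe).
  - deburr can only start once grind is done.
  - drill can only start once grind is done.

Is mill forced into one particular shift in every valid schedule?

No

mill can be shift 1 (e.g. grind in shift 1; deburr in shift 2; mill in shift 1; drill in shift 2; turn in shift 1) or shift 2 (e.g. drill=shift 2, deburr=shift 3, grind=shift 1, turn=shift 1, mill=shift 2).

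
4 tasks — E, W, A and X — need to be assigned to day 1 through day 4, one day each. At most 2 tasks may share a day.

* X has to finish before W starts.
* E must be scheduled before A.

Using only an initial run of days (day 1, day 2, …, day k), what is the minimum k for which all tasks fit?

The precedence chain requires at least 2 distinct days.
With at most 2 per day and 4 tasks, at least 2 days are needed.
2 works (last occupied day: day 2): for example W -> day 2; E -> day 1; X -> day 1; A -> day 2.

2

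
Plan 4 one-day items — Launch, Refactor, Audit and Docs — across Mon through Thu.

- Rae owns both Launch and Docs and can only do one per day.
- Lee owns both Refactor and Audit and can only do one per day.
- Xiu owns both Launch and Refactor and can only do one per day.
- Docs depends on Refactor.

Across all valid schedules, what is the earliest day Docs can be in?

Precedence pushes Docs to at least Tue.
Docs at Tue is achievable: Launch -> Wed; Audit -> Tue; Refactor -> Mon; Docs -> Tue.

Tue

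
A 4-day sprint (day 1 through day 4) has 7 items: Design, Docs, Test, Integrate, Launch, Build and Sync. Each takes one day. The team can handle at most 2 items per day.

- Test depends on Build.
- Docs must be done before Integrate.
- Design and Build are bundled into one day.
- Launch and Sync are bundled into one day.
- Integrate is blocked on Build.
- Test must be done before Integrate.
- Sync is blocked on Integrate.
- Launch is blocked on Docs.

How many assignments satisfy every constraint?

1

Enumerating: Integrate -> day 3, Build -> day 1, Docs -> day 2, Sync -> day 4, Design -> day 1, Launch -> day 4, Test -> day 2.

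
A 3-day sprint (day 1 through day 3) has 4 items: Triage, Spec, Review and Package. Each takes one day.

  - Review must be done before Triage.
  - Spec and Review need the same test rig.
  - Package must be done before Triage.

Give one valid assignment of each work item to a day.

Package -> day 1; Spec -> day 2; Review -> day 1; Triage -> day 2

Checking: Package(day 1) before Triage(day 2); Review(day 1) before Triage(day 2); Spec(day 2) != Review(day 1).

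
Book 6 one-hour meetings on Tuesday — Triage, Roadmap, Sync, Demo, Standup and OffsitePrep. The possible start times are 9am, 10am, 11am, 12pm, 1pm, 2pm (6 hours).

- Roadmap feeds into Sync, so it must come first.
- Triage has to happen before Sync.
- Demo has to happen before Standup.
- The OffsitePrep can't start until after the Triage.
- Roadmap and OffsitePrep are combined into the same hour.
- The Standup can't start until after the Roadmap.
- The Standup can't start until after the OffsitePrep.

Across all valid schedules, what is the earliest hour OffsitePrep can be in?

Precedence pushes OffsitePrep to at least 10am; downstream work caps OffsitePrep at 1pm.
OffsitePrep at 10am is achievable: OffsitePrep -> 10am; Roadmap -> 10am; Standup -> 11am; Demo -> 9am; Triage -> 9am; Sync -> 11am.

10am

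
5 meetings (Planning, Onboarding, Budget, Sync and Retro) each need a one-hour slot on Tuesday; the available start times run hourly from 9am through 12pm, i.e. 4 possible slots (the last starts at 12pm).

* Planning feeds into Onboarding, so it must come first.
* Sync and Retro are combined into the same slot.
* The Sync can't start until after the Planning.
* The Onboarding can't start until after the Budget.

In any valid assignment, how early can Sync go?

10am

Precedence pushes Sync to at least 10am.
Sync at 10am is achievable: Planning=9am; Budget=9am; Retro=10am; Sync=10am; Onboarding=10am.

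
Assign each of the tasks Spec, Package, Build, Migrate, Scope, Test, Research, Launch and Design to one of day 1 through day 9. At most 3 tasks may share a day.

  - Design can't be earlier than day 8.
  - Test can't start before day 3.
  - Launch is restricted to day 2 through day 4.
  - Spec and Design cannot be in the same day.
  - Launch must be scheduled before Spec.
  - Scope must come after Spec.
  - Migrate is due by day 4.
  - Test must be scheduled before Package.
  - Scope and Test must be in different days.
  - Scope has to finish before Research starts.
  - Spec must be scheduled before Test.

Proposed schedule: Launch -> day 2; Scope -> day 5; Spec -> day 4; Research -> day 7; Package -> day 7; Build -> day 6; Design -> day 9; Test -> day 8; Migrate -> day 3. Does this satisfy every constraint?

No. Test must be scheduled before Package is not satisfied.

Migrate is due by day 4 — holds.
Design can't be earlier than day 8 — holds.
Scope has to finish before Research starts — holds.
Spec must be scheduled before Test — holds.
Spec and Design cannot be in the same day — holds.
At most 3 tasks may share a day — holds.
Scope and Test must be in different days — holds.
Launch must be scheduled before Spec — holds.
Test can't start before day 3 — holds.
Test must be scheduled before Package — violated.
Scope must come after Spec — holds.
Launch is restricted to day 2 through day 4 — holds.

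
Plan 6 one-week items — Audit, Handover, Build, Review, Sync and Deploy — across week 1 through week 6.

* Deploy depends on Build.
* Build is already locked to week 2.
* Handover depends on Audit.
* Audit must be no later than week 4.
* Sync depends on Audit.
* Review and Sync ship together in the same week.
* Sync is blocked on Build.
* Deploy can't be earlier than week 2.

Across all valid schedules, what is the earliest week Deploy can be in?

Deploy is available from week 2; precedence pushes Deploy to at least week 3.
Deploy at week 3 is achievable: Deploy in week 3, Audit in week 1, Build in week 2, Handover in week 2, Sync in week 3, Review in week 3.

week 3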